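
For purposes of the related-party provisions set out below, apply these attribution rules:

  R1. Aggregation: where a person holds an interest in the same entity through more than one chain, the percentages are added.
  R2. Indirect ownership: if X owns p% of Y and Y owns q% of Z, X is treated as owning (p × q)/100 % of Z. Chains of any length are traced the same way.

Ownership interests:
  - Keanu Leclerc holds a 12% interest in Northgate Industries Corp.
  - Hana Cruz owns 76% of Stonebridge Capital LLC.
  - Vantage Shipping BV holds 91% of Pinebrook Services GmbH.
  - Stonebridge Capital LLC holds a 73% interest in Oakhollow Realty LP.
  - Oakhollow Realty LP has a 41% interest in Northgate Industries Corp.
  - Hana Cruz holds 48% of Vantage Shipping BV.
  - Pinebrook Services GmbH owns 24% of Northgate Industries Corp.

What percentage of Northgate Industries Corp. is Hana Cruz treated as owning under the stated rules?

Chain via Stonebridge Capital LLC → Oakhollow Realty LP (R2): 76% × 73% × 41% = 22.7468% of Northgate Industries Corp.
Chain via Vantage Shipping BV → Pinebrook Services GmbH (R2): 48% × 91% × 24% = 10.4832% of Northgate Industries Corp.
Aggregating (R1): 22.7468% + 10.4832% = 33.23%.

33.23%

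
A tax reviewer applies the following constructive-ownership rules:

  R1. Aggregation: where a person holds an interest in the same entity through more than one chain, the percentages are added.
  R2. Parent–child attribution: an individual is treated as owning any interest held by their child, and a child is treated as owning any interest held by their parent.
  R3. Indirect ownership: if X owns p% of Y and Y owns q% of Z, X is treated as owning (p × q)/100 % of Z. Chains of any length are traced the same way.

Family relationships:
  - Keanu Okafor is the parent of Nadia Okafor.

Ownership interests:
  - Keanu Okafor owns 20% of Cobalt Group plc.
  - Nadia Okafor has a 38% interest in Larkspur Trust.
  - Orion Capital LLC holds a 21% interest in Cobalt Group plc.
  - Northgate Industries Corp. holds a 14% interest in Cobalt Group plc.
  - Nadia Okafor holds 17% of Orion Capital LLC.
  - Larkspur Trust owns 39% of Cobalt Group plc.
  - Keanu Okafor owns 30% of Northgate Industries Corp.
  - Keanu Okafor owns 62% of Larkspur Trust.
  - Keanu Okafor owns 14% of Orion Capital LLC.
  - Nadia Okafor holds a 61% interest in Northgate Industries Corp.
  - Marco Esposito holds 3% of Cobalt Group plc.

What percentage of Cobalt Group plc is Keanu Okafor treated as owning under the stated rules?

78.25%

By parent–child attribution (R2), Keanu Okafor is treated as also owning Nadia Okafor's interest in Orion Capital LLC, giving 14% + 17% = 31%.
By parent–child attribution (R2), Keanu Okafor is treated as also owning Nadia Okafor's interest in Larkspur Trust, giving 62% + 38% = 100%.
By parent–child attribution (R2), Keanu Okafor is treated as also owning Nadia Okafor's interest in Northgate Industries Corp, giving 30% + 61% = 91%.
Chain via Orion Capital LLC (R3): 31% × 21% = 6.51% of Cobalt Group plc.
Chain via Larkspur Trust (R3): 100% × 39% = 39% of Cobalt Group plc.
Chain via Northgate Industries Corp. (R3): 91% × 14% = 12.74% of Cobalt Group plc.
Direct interest in Cobalt Group plc: 20%.
Aggregating (R1): 6.51% + 39% + 12.74% + 20% = 78.25%.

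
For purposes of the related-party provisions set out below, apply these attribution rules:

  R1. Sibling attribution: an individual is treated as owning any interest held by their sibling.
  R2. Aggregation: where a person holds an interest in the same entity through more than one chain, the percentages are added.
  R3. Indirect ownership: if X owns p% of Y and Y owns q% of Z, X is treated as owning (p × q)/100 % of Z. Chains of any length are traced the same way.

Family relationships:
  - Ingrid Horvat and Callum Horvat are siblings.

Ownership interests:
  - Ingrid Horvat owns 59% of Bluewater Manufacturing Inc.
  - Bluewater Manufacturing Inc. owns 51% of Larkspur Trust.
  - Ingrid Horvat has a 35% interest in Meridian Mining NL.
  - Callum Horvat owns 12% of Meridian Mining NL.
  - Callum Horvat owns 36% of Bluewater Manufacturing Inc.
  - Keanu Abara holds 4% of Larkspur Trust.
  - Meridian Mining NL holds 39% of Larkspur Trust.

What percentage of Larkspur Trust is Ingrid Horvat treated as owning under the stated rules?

66.78%

By sibling attribution (R1), Ingrid Horvat is treated as also owning Callum Horvat's interest in Meridian Mining NL, giving 35% + 12% = 47%.
By sibling attribution (R1), Ingrid Horvat is treated as also owning Callum Horvat's interest in Bluewater Manufacturing Inc, giving 59% + 36% = 95%.
Chain via Meridian Mining NL (R3): 47% × 39% = 18.33% of Larkspur Trust.
Chain via Bluewater Manufacturing Inc. (R3): 95% × 51% = 48.45% of Larkspur Trust.
Aggregating (R2): 18.33% + 48.45% = 66.78%.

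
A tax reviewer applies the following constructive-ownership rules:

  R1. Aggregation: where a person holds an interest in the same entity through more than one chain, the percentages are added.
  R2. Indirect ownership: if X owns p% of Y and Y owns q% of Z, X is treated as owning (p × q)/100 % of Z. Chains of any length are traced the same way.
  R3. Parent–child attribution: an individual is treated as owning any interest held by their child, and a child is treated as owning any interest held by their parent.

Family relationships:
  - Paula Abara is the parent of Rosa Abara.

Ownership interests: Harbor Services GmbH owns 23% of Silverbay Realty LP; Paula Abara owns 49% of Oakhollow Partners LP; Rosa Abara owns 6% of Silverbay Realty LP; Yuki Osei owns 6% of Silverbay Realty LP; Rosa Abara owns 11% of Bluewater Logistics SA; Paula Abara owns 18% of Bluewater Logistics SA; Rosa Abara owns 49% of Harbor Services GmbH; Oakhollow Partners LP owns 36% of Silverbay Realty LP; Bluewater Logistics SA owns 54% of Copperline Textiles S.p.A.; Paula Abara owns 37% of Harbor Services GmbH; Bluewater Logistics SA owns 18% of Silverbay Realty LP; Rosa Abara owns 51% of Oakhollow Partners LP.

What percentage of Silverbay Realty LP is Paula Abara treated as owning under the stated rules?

67%

By parent–child attribution (R3), Paula Abara is treated as also owning Rosa Abara's interest in Bluewater Logistics SA, giving 18% + 11% = 29%.
By parent–child attribution (R3), Paula Abara is treated as also owning Rosa Abara's interest in Harbor Services GmbH, giving 37% + 49% = 86%.
By parent–child attribution (R3), Paula Abara is treated as also owning Rosa Abara's interest in Oakhollow Partners LP, giving 49% + 51% = 100%.
By parent–child attribution (R3), Paula Abara is treated as owning Rosa Abara's 6% interest in Silverbay Realty LP.
Chain via Bluewater Logistics SA (R2): 29% × 18% = 5.22% of Silverbay Realty LP.
Chain via Harbor Services GmbH (R2): 86% × 23% = 19.78% of Silverbay Realty LP.
Chain via Oakhollow Partners LP (R2): 100% × 36% = 36% of Silverbay Realty LP.
Direct interest in Silverbay Realty LP: 6%.
Aggregating (R1): 5.22% + 19.78% + 36% + 6% = 67%.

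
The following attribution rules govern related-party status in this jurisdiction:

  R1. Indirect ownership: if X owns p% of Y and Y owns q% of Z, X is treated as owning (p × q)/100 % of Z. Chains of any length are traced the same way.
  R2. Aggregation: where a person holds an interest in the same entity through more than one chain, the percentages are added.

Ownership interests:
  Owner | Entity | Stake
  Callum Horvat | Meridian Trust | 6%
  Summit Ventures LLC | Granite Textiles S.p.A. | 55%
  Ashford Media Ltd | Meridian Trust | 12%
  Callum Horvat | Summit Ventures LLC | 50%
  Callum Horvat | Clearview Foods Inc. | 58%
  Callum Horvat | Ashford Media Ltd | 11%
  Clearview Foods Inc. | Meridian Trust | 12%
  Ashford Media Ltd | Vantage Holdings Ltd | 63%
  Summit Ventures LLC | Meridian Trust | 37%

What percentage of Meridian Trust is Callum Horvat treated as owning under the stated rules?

32.78%

Chain via Ashford Media Ltd (R1): 11% × 12% = 1.32% of Meridian Trust.
Chain via Clearview Foods Inc. (R1): 58% × 12% = 6.96% of Meridian Trust.
Chain via Summit Ventures LLC (R1): 50% × 37% = 18.5% of Meridian Trust.
Direct interest in Meridian Trust: 6%.
Aggregating (R2): 1.32% + 6.96% + 18.5% + 6% = 32.78%.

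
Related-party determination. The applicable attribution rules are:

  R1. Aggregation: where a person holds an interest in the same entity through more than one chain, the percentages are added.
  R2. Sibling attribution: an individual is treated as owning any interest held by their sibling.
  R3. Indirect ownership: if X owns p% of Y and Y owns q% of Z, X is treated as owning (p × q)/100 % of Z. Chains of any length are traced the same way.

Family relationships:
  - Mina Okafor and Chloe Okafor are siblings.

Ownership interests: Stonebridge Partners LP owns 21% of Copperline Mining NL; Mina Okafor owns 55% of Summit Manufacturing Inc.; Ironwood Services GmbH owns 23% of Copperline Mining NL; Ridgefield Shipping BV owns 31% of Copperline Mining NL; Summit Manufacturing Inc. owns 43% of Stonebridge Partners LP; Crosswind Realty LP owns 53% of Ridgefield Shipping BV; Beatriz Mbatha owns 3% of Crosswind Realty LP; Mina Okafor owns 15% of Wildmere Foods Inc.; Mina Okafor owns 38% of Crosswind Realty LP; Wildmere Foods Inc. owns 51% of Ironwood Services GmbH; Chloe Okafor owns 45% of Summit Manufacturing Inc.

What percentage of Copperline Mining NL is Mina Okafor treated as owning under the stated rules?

By sibling attribution (R2), Mina Okafor is treated as also owning Chloe Okafor's interest in Summit Manufacturing Inc, giving 55% + 45% = 100%.
Chain via Crosswind Realty LP → Ridgefield Shipping BV (R3): 38% × 53% × 31% = 6.2434% of Copperline Mining NL.
Chain via Summit Manufacturing Inc. → Stonebridge Partners LP (R3): 100% × 43% × 21% = 9.03% of Copperline Mining NL.
Chain via Wildmere Foods Inc. → Ironwood Services GmbH (R3): 15% × 51% × 23% = 1.7595% of Copperline Mining NL.
Aggregating (R1): 6.2434% + 9.03% + 1.7595% = 17.0329%.

17.0329%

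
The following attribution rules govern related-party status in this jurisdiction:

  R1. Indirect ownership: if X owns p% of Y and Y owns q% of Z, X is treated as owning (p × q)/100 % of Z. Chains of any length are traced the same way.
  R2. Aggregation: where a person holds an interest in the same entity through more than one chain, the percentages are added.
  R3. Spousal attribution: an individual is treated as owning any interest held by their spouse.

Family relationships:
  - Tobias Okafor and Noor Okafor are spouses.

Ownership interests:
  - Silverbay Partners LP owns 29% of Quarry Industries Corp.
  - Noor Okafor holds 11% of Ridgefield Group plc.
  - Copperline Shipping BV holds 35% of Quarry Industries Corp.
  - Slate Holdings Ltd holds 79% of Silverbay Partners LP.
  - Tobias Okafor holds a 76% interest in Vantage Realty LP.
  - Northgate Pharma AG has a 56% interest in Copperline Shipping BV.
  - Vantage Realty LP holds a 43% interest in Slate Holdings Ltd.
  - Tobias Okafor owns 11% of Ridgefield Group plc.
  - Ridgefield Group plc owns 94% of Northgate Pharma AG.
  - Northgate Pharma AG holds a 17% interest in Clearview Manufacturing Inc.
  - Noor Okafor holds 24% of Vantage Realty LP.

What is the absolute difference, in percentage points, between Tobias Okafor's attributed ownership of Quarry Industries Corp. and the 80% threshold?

By spousal attribution (R3), Tobias Okafor is treated as also owning Noor Okafor's interest in Vantage Realty LP, giving 76% + 24% = 100%.
By spousal attribution (R3), Tobias Okafor is treated as also owning Noor Okafor's interest in Ridgefield Group plc, giving 11% + 11% = 22%.
Chain via Vantage Realty LP → Slate Holdings Ltd → Silverbay Partners LP (R1): 100% × 43% × 79% × 29% = 9.8513% of Quarry Industries Corp.
Chain via Ridgefield Group plc → Northgate Pharma AG → Copperline Shipping BV (R1): 22% × 94% × 56% × 35% = 4.05328% of Quarry Industries Corp.
Aggregating (R2): 9.8513% + 4.05328% = 13.90458%.
13.90458% falls short of the 80% threshold by 66.09542 percentage points.

66.09542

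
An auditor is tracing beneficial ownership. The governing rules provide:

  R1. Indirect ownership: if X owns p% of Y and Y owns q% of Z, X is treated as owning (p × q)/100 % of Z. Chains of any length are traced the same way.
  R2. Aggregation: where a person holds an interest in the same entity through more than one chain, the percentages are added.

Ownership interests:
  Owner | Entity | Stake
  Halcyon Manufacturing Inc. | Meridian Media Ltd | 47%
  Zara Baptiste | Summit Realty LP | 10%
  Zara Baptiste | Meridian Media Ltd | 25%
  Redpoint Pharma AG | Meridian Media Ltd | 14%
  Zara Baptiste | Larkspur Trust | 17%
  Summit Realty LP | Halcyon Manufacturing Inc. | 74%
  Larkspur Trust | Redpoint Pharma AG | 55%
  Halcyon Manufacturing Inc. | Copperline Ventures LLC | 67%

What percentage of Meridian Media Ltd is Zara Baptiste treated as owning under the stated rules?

29.787%

Chain via Larkspur Trust → Redpoint Pharma AG (R1): 17% × 55% × 14% = 1.309% of Meridian Media Ltd.
Chain via Summit Realty LP → Halcyon Manufacturing Inc. (R1): 10% × 74% × 47% = 3.478% of Meridian Media Ltd.
Direct interest in Meridian Media Ltd: 25%.
Aggregating (R2): 1.309% + 3.478% + 25% = 29.787%.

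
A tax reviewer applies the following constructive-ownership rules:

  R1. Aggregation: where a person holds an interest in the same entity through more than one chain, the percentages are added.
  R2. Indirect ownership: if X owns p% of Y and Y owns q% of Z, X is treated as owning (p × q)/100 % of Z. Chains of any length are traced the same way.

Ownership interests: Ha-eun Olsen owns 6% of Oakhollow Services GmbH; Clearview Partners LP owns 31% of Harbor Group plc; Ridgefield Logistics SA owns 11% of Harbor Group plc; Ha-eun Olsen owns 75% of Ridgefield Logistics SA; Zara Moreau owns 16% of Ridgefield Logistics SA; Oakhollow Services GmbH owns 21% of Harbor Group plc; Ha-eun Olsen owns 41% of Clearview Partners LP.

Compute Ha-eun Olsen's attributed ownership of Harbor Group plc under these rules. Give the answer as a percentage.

Chain via Ridgefield Logistics SA (R2): 75% × 11% = 8.25% of Harbor Group plc.
Chain via Clearview Partners LP (R2): 41% × 31% = 12.71% of Harbor Group plc.
Chain via Oakhollow Services GmbH (R2): 6% × 21% = 1.26% of Harbor Group plc.
Aggregating (R1): 8.25% + 12.71% + 1.26% = 22.22%.

22.22%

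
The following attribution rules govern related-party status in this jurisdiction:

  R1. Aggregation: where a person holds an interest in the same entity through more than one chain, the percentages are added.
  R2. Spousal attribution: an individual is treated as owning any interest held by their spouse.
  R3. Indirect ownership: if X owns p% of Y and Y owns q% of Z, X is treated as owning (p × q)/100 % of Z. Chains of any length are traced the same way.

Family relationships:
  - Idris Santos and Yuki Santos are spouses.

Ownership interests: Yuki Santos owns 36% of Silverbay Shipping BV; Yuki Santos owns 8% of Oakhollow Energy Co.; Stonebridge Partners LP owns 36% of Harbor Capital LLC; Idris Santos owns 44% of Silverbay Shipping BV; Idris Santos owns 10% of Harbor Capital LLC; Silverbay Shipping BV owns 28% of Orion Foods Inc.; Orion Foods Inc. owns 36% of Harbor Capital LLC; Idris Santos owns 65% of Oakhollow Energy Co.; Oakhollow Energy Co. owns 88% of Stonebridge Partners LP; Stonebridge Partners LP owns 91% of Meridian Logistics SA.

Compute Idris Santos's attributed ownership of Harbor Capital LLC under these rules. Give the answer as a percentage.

41.1904%

By spousal attribution (R2), Idris Santos is treated as also owning Yuki Santos's interest in Oakhollow Energy Co, giving 65% + 8% = 73%.
By spousal attribution (R2), Idris Santos is treated as also owning Yuki Santos's interest in Silverbay Shipping BV, giving 44% + 36% = 80%.
Chain via Oakhollow Energy Co. → Stonebridge Partners LP (R3): 73% × 88% × 36% = 23.1264% of Harbor Capital LLC.
Chain via Silverbay Shipping BV → Orion Foods Inc. (R3): 80% × 28% × 36% = 8.064% of Harbor Capital LLC.
Direct interest in Harbor Capital LLC: 10%.
Aggregating (R1): 23.1264% + 8.064% + 10% = 41.1904%.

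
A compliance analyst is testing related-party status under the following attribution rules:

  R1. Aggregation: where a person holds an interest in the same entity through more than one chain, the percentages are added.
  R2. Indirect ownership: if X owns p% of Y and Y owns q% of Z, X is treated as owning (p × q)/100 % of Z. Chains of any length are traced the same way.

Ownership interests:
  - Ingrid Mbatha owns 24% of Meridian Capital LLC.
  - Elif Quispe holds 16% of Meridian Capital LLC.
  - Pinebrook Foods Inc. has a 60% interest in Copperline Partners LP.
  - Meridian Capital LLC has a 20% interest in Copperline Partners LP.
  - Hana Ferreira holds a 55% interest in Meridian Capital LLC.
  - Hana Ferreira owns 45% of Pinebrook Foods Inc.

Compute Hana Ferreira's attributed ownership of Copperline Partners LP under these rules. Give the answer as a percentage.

38%

Chain via Pinebrook Foods Inc. (R2): 45% × 60% = 27% of Copperline Partners LP.
Chain via Meridian Capital LLC (R2): 55% × 20% = 11% of Copperline Partners LP.
Aggregating (R1): 27% + 11% = 38%.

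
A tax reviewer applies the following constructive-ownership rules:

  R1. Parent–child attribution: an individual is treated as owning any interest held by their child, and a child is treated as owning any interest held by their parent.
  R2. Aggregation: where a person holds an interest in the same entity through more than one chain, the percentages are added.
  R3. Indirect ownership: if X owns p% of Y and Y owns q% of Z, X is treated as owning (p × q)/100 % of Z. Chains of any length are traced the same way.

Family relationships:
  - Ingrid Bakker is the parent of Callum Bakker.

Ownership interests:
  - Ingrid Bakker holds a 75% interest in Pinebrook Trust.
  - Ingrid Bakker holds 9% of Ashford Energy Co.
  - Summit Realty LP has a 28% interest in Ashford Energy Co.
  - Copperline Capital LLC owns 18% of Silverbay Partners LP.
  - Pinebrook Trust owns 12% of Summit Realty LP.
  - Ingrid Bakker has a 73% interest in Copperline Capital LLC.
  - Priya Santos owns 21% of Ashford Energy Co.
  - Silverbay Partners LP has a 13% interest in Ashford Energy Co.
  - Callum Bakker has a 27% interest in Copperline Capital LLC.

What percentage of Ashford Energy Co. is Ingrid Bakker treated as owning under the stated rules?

By parent–child attribution (R1), Ingrid Bakker is treated as also owning Callum Bakker's interest in Copperline Capital LLC, giving 73% + 27% = 100%.
Chain via Copperline Capital LLC → Silverbay Partners LP (R3): 100% × 18% × 13% = 2.34% of Ashford Energy Co.
Chain via Pinebrook Trust → Summit Realty LP (R3): 75% × 12% × 28% = 2.52% of Ashford Energy Co.
Direct interest in Ashford Energy Co: 9%.
Aggregating (R2): 2.34% + 2.52% + 9% = 13.86%.

13.86%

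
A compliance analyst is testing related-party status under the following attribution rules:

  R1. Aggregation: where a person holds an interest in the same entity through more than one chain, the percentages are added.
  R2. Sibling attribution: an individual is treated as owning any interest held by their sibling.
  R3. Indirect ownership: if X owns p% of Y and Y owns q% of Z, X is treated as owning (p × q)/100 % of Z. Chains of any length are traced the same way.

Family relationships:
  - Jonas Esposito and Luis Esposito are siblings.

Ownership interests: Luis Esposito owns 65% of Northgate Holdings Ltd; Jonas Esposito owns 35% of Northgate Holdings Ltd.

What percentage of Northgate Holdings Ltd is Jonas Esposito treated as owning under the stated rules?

100%

By sibling attribution (R2), Jonas Esposito is treated as also owning Luis Esposito's interest in Northgate Holdings Ltd, giving 35% + 65% = 100%.
Direct interest in Northgate Holdings Ltd: 100%.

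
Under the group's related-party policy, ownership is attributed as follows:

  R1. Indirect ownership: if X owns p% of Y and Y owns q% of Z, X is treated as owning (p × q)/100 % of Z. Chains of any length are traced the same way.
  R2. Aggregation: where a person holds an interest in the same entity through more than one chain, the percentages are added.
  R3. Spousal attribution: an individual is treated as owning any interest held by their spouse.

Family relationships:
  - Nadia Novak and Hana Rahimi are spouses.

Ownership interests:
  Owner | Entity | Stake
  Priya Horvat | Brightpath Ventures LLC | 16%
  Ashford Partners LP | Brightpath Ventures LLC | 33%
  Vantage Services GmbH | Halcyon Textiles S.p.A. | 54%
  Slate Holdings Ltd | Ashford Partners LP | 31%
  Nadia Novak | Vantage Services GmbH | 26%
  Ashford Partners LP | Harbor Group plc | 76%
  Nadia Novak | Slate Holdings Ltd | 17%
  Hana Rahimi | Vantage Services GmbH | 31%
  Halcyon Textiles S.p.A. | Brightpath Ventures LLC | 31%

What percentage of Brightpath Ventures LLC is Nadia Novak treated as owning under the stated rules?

By spousal attribution (R3), Nadia Novak is treated as also owning Hana Rahimi's interest in Vantage Services GmbH, giving 26% + 31% = 57%.
Chain via Vantage Services GmbH → Halcyon Textiles S.p.A. (R1): 57% × 54% × 31% = 9.5418% of Brightpath Ventures LLC.
Chain via Slate Holdings Ltd → Ashford Partners LP (R1): 17% × 31% × 33% = 1.7391% of Brightpath Ventures LLC.
Aggregating (R2): 9.5418% + 1.7391% = 11.2809%.

11.2809%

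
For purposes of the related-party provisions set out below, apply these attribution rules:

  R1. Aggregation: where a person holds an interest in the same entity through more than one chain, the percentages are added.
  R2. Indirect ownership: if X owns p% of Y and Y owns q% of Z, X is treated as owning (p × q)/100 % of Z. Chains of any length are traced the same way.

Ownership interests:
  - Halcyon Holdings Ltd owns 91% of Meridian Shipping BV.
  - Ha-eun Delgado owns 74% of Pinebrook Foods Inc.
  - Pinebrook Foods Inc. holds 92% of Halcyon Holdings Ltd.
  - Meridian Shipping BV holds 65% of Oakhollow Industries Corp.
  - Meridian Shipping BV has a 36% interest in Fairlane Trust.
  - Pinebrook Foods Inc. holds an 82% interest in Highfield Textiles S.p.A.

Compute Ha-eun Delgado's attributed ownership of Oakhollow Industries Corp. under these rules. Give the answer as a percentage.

Chain via Pinebrook Foods Inc. → Halcyon Holdings Ltd → Meridian Shipping BV (R2): 74% × 92% × 91% × 65% = 40.26932% of Oakhollow Industries Corp.

40.26932%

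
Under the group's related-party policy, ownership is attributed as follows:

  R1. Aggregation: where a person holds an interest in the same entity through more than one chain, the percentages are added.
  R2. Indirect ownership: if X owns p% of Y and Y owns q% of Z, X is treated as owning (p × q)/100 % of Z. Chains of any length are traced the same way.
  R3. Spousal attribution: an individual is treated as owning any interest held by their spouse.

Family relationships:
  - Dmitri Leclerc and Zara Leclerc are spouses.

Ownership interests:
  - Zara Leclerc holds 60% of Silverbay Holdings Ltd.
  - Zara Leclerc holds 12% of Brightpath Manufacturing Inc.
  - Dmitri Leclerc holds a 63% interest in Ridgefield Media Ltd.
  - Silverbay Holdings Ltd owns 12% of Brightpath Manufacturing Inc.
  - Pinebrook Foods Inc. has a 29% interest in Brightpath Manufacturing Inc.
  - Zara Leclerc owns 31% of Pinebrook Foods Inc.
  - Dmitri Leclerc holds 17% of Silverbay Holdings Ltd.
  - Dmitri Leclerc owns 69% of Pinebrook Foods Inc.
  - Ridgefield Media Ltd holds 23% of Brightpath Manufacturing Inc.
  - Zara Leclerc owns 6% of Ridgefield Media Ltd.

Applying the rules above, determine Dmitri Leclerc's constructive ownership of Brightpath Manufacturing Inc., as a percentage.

By spousal attribution (R3), Dmitri Leclerc is treated as also owning Zara Leclerc's interest in Ridgefield Media Ltd, giving 63% + 6% = 69%.
By spousal attribution (R3), Dmitri Leclerc is treated as also owning Zara Leclerc's interest in Silverbay Holdings Ltd, giving 17% + 60% = 77%.
By spousal attribution (R3), Dmitri Leclerc is treated as also owning Zara Leclerc's interest in Pinebrook Foods Inc, giving 69% + 31% = 100%.
By spousal attribution (R3), Dmitri Leclerc is treated as owning Zara Leclerc's 12% interest in Brightpath Manufacturing Inc.
Chain via Ridgefield Media Ltd (R2): 69% × 23% = 15.87% of Brightpath Manufacturing Inc.
Chain via Silverbay Holdings Ltd (R2): 77% × 12% = 9.24% of Brightpath Manufacturing Inc.
Chain via Pinebrook Foods Inc. (R2): 100% × 29% = 29% of Brightpath Manufacturing Inc.
Direct interest in Brightpath Manufacturing Inc: 12%.
Aggregating (R1): 15.87% + 9.24% + 29% + 12% = 66.11%.

66.11%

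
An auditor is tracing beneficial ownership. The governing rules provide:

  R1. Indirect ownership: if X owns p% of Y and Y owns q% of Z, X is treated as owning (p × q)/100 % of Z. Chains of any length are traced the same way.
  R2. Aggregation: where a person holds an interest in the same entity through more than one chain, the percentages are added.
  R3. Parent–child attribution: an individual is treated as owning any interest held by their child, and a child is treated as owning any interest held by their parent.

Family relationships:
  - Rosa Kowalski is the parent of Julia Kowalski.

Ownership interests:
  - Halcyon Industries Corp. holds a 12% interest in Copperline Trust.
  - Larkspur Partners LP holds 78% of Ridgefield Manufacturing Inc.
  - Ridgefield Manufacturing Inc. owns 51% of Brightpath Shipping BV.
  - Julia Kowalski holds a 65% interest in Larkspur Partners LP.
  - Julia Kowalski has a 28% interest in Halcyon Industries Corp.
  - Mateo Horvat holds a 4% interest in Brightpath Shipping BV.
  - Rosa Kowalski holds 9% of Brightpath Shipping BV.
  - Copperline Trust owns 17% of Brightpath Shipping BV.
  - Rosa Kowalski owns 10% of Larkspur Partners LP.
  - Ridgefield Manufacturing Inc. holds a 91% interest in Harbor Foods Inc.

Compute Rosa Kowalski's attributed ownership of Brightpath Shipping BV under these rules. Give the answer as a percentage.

By parent–child attribution (R3), Rosa Kowalski is treated as also owning Julia Kowalski's interest in Larkspur Partners LP, giving 10% + 65% = 75%.
By parent–child attribution (R3), Rosa Kowalski is treated as owning Julia Kowalski's 28% interest in Halcyon Industries Corp.
Chain via Larkspur Partners LP → Ridgefield Manufacturing Inc. (R1): 75% × 78% × 51% = 29.835% of Brightpath Shipping BV.
Direct interest in Brightpath Shipping BV: 9%.
Chain via Halcyon Industries Corp. → Copperline Trust (R1): 28% × 12% × 17% = 0.5712% of Brightpath Shipping BV.
Aggregating (R2): 29.835% + 9% + 0.5712% = 39.4062%.

39.4062%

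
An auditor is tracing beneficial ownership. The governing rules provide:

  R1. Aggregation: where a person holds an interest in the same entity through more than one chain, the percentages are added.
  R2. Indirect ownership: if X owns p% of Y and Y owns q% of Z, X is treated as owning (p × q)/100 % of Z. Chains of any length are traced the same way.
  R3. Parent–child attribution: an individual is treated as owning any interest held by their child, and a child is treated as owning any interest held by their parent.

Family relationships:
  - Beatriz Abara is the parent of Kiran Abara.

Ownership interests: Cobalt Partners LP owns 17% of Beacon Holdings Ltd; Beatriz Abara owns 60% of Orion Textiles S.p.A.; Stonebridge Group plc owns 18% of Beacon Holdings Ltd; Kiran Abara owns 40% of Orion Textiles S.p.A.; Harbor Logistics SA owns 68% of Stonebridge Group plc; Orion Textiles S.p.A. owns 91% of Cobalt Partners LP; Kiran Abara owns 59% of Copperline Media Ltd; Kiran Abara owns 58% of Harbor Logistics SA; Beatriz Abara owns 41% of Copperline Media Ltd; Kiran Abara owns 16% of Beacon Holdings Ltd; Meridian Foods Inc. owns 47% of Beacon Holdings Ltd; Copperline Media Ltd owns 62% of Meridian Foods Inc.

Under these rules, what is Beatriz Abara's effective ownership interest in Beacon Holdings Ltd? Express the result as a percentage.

67.7092%

By parent–child attribution (R3), Beatriz Abara is treated as also owning Kiran Abara's interest in Copperline Media Ltd, giving 41% + 59% = 100%.
By parent–child attribution (R3), Beatriz Abara is treated as also owning Kiran Abara's interest in Orion Textiles S.p.A, giving 60% + 40% = 100%.
By parent–child attribution (R3), Beatriz Abara is treated as owning Kiran Abara's 58% interest in Harbor Logistics SA.
By parent–child attribution (R3), Beatriz Abara is treated as owning Kiran Abara's 16% interest in Beacon Holdings Ltd.
Chain via Copperline Media Ltd → Meridian Foods Inc. (R2): 100% × 62% × 47% = 29.14% of Beacon Holdings Ltd.
Chain via Orion Textiles S.p.A. → Cobalt Partners LP (R2): 100% × 91% × 17% = 15.47% of Beacon Holdings Ltd.
Chain via Harbor Logistics SA → Stonebridge Group plc (R2): 58% × 68% × 18% = 7.0992% of Beacon Holdings Ltd.
Direct interest in Beacon Holdings Ltd: 16%.
Aggregating (R1): 29.14% + 15.47% + 7.0992% + 16% = 67.7092%.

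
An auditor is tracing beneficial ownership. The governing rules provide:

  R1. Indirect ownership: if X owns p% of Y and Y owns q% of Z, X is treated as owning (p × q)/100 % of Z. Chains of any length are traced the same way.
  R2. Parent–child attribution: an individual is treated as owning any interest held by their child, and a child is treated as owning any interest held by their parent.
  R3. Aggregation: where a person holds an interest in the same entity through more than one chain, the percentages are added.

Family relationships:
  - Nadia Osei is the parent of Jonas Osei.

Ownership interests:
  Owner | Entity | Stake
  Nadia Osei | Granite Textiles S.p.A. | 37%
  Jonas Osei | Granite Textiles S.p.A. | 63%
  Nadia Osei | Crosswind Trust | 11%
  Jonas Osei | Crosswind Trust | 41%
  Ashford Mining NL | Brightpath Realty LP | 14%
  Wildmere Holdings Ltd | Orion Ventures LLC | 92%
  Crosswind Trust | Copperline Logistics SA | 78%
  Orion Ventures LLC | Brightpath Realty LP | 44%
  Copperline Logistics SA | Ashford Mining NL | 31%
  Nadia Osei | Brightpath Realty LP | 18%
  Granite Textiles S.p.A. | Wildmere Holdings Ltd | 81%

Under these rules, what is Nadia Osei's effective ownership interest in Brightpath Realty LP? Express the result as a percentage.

52.549104%

By parent–child attribution (R2), Nadia Osei is treated as also owning Jonas Osei's interest in Crosswind Trust, giving 11% + 41% = 52%.
By parent–child attribution (R2), Nadia Osei is treated as also owning Jonas Osei's interest in Granite Textiles S.p.A, giving 37% + 63% = 100%.
Chain via Crosswind Trust → Copperline Logistics SA → Ashford Mining NL (R1): 52% × 78% × 31% × 14% = 1.760304% of Brightpath Realty LP.
Chain via Granite Textiles S.p.A. → Wildmere Holdings Ltd → Orion Ventures LLC (R1): 100% × 81% × 92% × 44% = 32.7888% of Brightpath Realty LP.
Direct interest in Brightpath Realty LP: 18%.
Aggregating (R3): 1.760304% + 32.7888% + 18% = 52.549104%.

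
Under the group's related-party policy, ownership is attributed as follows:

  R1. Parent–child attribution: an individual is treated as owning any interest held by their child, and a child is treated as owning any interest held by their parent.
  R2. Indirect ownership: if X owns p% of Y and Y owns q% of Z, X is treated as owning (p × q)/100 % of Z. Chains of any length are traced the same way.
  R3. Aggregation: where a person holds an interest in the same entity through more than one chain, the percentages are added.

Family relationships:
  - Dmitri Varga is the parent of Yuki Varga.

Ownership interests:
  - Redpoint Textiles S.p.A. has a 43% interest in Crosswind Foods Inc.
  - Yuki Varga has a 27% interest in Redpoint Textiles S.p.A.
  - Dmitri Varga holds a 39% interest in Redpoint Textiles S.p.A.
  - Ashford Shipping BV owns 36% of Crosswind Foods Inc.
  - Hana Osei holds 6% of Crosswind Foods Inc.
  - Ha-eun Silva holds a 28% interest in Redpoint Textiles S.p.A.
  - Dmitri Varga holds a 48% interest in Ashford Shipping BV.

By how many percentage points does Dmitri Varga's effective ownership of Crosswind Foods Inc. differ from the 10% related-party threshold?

By parent–child attribution (R1), Dmitri Varga is treated as also owning Yuki Varga's interest in Redpoint Textiles S.p.A, giving 39% + 27% = 66%.
Chain via Ashford Shipping BV (R2): 48% × 36% = 17.28% of Crosswind Foods Inc.
Chain via Redpoint Textiles S.p.A. (R2): 66% × 43% = 28.38% of Crosswind Foods Inc.
Aggregating (R3): 17.28% + 28.38% = 45.66%.
45.66% exceeds the 10% threshold by 35.66 percentage points.

35.66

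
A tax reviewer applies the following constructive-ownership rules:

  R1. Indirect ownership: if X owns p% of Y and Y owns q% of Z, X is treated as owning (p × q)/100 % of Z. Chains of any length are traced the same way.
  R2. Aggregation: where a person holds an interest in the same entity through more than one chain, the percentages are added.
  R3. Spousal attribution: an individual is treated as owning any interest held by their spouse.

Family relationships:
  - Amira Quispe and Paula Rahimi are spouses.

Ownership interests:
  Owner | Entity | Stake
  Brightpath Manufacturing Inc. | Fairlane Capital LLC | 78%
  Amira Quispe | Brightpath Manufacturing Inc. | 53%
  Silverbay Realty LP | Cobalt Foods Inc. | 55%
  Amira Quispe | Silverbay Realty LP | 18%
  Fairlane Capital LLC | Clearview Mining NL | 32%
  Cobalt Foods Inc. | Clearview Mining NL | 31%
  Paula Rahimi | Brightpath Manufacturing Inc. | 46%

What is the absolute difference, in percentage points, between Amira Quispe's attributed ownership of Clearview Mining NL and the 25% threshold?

By spousal attribution (R3), Amira Quispe is treated as also owning Paula Rahimi's interest in Brightpath Manufacturing Inc, giving 53% + 46% = 99%.
Chain via Brightpath Manufacturing Inc. → Fairlane Capital LLC (R1): 99% × 78% × 32% = 24.7104% of Clearview Mining NL.
Chain via Silverbay Realty LP → Cobalt Foods Inc. (R1): 18% × 55% × 31% = 3.069% of Clearview Mining NL.
Aggregating (R2): 24.7104% + 3.069% = 27.7794%.
27.7794% exceeds the 25% threshold by 2.7794 percentage points.

2.7794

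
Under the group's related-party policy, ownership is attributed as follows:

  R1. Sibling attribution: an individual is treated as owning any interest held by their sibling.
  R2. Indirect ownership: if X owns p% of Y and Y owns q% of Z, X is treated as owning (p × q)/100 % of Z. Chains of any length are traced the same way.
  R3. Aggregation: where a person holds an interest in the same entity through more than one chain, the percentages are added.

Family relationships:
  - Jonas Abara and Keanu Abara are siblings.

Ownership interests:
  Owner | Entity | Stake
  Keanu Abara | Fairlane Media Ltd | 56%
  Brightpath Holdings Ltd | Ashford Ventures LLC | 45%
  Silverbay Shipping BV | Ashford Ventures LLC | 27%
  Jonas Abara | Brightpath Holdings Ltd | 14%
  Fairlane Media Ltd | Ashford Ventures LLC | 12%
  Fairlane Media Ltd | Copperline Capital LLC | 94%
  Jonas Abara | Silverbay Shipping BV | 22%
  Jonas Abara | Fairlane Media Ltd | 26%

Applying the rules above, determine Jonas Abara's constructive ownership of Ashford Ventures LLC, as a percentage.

22.08%

By sibling attribution (R1), Jonas Abara is treated as also owning Keanu Abara's interest in Fairlane Media Ltd, giving 26% + 56% = 82%.
Chain via Silverbay Shipping BV (R2): 22% × 27% = 5.94% of Ashford Ventures LLC.
Chain via Brightpath Holdings Ltd (R2): 14% × 45% = 6.3% of Ashford Ventures LLC.
Chain via Fairlane Media Ltd (R2): 82% × 12% = 9.84% of Ashford Ventures LLC.
Aggregating (R3): 5.94% + 6.3% + 9.84% = 22.08%.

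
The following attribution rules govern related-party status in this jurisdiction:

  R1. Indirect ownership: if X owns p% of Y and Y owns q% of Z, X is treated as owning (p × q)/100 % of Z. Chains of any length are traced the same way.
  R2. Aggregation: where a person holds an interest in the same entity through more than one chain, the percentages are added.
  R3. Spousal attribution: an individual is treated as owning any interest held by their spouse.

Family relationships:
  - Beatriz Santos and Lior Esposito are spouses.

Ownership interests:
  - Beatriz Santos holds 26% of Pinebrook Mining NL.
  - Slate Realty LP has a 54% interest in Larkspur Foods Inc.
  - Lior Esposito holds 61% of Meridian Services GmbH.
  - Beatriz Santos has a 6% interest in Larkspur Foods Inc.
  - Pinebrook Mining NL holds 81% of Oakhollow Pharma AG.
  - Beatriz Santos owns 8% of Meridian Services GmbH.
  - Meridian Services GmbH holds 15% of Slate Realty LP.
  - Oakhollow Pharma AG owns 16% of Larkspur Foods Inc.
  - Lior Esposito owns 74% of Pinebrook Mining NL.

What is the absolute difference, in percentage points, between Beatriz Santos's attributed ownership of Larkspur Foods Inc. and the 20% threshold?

4.549

By spousal attribution (R3), Beatriz Santos is treated as also owning Lior Esposito's interest in Pinebrook Mining NL, giving 26% + 74% = 100%.
By spousal attribution (R3), Beatriz Santos is treated as also owning Lior Esposito's interest in Meridian Services GmbH, giving 8% + 61% = 69%.
Chain via Pinebrook Mining NL → Oakhollow Pharma AG (R1): 100% × 81% × 16% = 12.96% of Larkspur Foods Inc.
Chain via Meridian Services GmbH → Slate Realty LP (R1): 69% × 15% × 54% = 5.589% of Larkspur Foods Inc.
Direct interest in Larkspur Foods Inc: 6%.
Aggregating (R2): 12.96% + 5.589% + 6% = 24.549%.
24.549% exceeds the 20% threshold by 4.549 percentage points.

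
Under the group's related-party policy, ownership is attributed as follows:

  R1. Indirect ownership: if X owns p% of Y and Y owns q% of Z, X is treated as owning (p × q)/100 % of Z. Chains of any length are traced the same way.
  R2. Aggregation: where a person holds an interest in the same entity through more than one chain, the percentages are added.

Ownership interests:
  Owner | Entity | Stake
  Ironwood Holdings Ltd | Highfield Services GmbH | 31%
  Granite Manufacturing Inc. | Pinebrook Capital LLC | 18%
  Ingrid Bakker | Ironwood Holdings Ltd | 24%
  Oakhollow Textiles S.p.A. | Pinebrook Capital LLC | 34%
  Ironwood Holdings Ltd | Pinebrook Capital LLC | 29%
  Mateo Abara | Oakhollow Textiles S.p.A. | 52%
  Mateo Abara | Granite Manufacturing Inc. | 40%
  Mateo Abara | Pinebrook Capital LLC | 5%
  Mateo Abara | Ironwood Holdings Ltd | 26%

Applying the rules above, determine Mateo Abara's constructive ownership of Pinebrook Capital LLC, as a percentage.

Chain via Oakhollow Textiles S.p.A. (R1): 52% × 34% = 17.68% of Pinebrook Capital LLC.
Chain via Granite Manufacturing Inc. (R1): 40% × 18% = 7.2% of Pinebrook Capital LLC.
Chain via Ironwood Holdings Ltd (R1): 26% × 29% = 7.54% of Pinebrook Capital LLC.
Direct interest in Pinebrook Capital LLC: 5%.
Aggregating (R2): 17.68% + 7.2% + 7.54% + 5% = 37.42%.

37.42%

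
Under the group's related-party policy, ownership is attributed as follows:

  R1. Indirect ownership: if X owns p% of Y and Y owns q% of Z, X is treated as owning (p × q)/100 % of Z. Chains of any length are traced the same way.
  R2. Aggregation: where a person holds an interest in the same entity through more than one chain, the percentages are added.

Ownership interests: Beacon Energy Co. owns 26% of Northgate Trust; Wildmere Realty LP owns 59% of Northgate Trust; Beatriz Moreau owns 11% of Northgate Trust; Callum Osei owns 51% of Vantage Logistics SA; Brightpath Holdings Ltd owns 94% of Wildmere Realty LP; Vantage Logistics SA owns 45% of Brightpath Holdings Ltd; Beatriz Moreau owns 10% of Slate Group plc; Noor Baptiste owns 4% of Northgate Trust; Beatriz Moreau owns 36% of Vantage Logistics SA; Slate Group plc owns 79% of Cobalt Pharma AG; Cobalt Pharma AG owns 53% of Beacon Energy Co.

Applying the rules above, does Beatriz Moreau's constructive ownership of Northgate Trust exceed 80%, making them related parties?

No

Chain via Vantage Logistics SA → Brightpath Holdings Ltd → Wildmere Realty LP (R1): 36% × 45% × 94% × 59% = 8.98452% of Northgate Trust.
Chain via Slate Group plc → Cobalt Pharma AG → Beacon Energy Co. (R1): 10% × 79% × 53% × 26% = 1.08862% of Northgate Trust.
Direct interest in Northgate Trust: 11%.
Aggregating (R2): 8.98452% + 1.08862% + 11% = 21.07314%.
21.07314% does not exceed the 80% threshold, so Beatriz is not a related party to Northgate Trust.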